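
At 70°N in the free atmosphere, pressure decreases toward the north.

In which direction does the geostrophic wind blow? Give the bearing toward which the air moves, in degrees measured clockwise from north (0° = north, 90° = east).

The pressure-gradient force points toward the north (bearing 000°).
Geostrophic balance: in the Northern Hemisphere the Coriolis force deflects motion to the right, so the geostrophic wind blows 90° to the right of the pressure-gradient force (low pressure on the left).
Rotating 000° by 90° clockwise gives 090° — the wind blows toward the east.

090°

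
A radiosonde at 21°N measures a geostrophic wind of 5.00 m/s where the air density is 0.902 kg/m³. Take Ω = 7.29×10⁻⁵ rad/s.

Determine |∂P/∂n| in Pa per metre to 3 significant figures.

2.36×10⁻⁴ Pa/m

Coriolis parameter at 21°N:
f = 2Ω sin φ = 2 × 7.29×10⁻⁵ × sin 21° = 5.23×10⁻⁵ s⁻¹
Geostrophic balance rearranged: |∂P/∂n| = f ρ V_g
|∂P/∂n| = 5.23×10⁻⁵ × 0.902 × 5.00 = 2.36×10⁻⁴ Pa/m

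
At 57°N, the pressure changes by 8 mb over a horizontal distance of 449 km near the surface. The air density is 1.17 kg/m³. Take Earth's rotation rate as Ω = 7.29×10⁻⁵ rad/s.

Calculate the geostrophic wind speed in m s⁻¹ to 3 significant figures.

Coriolis parameter at 57°N:
f = 2Ω sin φ = 2 × 7.29×10⁻⁵ × sin 57° = 1.22×10⁻⁴ s⁻¹
Pressure gradient: |∂P/∂n| = 800 Pa / 449000 m = 1.78×10⁻³ Pa/m
Geostrophic balance (pressure-gradient force = Coriolis force):
V_g = (1/(fρ)) |∂P/∂n| = 1.78×10⁻³ / (1.22×10⁻⁴ × 1.17) = 12.5 m/s

12.5 m s⁻¹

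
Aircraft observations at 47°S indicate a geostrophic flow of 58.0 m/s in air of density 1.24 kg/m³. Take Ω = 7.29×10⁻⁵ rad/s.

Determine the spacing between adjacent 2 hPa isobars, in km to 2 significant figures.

26 km

Coriolis parameter at 47°S:
f = 2Ω sin φ = 2 × 7.29×10⁻⁵ × sin 47° = 1.07×10⁻⁴ s⁻¹
Geostrophic balance rearranged: |∂P/∂n| = f ρ V_g
|∂P/∂n| = 1.07×10⁻⁴ × 1.24 × 58.0 = 7.67×10⁻³ Pa/m
Isobar spacing: Δn = ΔP/|∂P/∂n| = 200 Pa / 7.67×10⁻³ Pa/m = 26079 m ≈ 26 km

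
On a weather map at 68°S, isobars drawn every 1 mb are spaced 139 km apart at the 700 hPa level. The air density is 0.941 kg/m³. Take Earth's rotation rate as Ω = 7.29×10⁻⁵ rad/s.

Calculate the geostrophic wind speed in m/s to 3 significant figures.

Coriolis parameter at 68°S:
f = 2Ω sin φ = 2 × 7.29×10⁻⁵ × sin 68° = 1.35×10⁻⁴ s⁻¹
Pressure gradient: |∂P/∂n| = 100 Pa / 139000 m = 7.19×10⁻⁴ Pa/m
Geostrophic balance (pressure-gradient force = Coriolis force):
V_g = (1/(fρ)) |∂P/∂n| = 7.19×10⁻⁴ / (1.35×10⁻⁴ × 0.941) = 5.66 m/s

5.66 m/s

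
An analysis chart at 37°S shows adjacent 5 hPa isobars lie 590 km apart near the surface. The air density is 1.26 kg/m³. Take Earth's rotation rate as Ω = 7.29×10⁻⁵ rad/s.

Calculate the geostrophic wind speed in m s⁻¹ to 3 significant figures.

Coriolis parameter at 37°S:
f = 2Ω sin φ = 2 × 7.29×10⁻⁵ × sin 37° = 8.77×10⁻⁵ s⁻¹
Pressure gradient: |∂P/∂n| = 500 Pa / 590000 m = 8.47×10⁻⁴ Pa/m
Geostrophic balance (pressure-gradient force = Coriolis force):
V_g = (1/(fρ)) |∂P/∂n| = 8.47×10⁻⁴ / (8.77×10⁻⁵ × 1.26) = 7.67 m/s

7.67 m s⁻¹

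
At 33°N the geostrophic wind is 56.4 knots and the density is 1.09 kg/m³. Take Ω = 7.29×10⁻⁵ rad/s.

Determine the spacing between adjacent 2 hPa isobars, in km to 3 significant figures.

79.6 km

Coriolis parameter at 33°N:
f = 2Ω sin φ = 2 × 7.29×10⁻⁵ × sin 33° = 7.94×10⁻⁵ s⁻¹
Wind speed in SI: 56.4 knots = 29.0 m/s
Geostrophic balance rearranged: |∂P/∂n| = f ρ V_g
|∂P/∂n| = 7.94×10⁻⁵ × 1.09 × 29.0 = 2.51×10⁻³ Pa/m
Isobar spacing: Δn = ΔP/|∂P/∂n| = 200 Pa / 2.51×10⁻³ Pa/m = 79638 m ≈ 79.6 km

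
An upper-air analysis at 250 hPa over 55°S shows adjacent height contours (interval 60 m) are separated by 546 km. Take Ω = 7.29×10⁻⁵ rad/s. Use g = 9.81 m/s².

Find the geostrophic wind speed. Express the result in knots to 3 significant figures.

Coriolis parameter at 55°S:
f = 2Ω sin φ = 2 × 7.29×10⁻⁵ × sin 55° = 1.19×10⁻⁴ s⁻¹
Height gradient: |∂Z/∂n| = 60 m / 546000 m = 1.10×10⁻⁴
On a pressure surface, geostrophic balance gives V_g = (g/f)|∂Z/∂n|:
V_g = 9.81 × 1.10×10⁻⁴ / 1.19×10⁻⁴ = 9.03 m/s
Converting: 9.03 m/s × 1.944 = 17.5 knots

17.5 knots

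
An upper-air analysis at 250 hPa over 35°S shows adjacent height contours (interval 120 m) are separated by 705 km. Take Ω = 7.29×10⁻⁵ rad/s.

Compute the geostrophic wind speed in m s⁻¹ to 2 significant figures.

20 m s⁻¹

Coriolis parameter at 35°S:
f = 2Ω sin φ = 2 × 7.29×10⁻⁵ × sin 35° = 8.36×10⁻⁵ s⁻¹
Height gradient: |∂Z/∂n| = 120 m / 705000 m = 1.70×10⁻⁴
On a pressure surface, geostrophic balance gives V_g = (g/f)|∂Z/∂n|:
V_g = 9.81 × 1.70×10⁻⁴ / 8.36×10⁻⁵ = 20.0 m/s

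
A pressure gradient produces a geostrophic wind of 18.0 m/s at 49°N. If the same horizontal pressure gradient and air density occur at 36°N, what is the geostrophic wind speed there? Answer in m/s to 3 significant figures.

23.1 m/s

With the same pressure gradient and density, V_g ∝ 1/f ∝ 1/sin φ.
V₂ = V₁ · sin φ₁ / sin φ₂ = 18.0 × sin 49° / sin 36°
V₂ = 18.0 × 0.7547/0.5878 = 23.1 m/s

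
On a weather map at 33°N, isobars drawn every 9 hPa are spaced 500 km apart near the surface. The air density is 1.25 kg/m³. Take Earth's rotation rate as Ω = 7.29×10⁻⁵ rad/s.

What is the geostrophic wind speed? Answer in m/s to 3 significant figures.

18.1 m/s

Coriolis parameter at 33°N:
f = 2Ω sin φ = 2 × 7.29×10⁻⁵ × sin 33° = 7.94×10⁻⁵ s⁻¹
Pressure gradient: |∂P/∂n| = 900 Pa / 500000 m = 1.80×10⁻³ Pa/m
Geostrophic balance (pressure-gradient force = Coriolis force):
V_g = (1/(fρ)) |∂P/∂n| = 1.80×10⁻³ / (7.94×10⁻⁵ × 1.25) = 18.1 m/s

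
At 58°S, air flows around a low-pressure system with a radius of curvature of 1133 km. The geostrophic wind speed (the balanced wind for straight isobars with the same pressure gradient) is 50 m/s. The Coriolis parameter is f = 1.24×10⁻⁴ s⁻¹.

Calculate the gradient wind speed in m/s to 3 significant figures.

Around a low, centrifugal force acts outward with Coriolis, so pressure-gradient force balances both:
(1/ρ)|∂P/∂n| = fV + V²/R  →  V² + fR·V − fR·V_g = 0
With fR = 1.24×10⁻⁴ × 1133×10³ m = 140 m/s:
V = [−fR + √((fR)² + 4 fR V_g)]/2 = [−140 + √(140² + 4×140×50)]/2 = 39.1 m/s
Subgeostrophic (V < V_g = 50 m/s), as expected around a low.

39.1 m/s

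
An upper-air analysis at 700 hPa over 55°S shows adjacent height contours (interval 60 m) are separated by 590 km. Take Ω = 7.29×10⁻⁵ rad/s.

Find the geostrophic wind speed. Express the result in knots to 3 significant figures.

Coriolis parameter at 55°S:
f = 2Ω sin φ = 2 × 7.29×10⁻⁵ × sin 55° = 1.19×10⁻⁴ s⁻¹
Height gradient: |∂Z/∂n| = 60 m / 590000 m = 1.02×10⁻⁴
On a pressure surface, geostrophic balance gives V_g = (g/f)|∂Z/∂n|:
V_g = 9.81 × 1.02×10⁻⁴ / 1.19×10⁻⁴ = 8.35 m/s
Converting: 8.35 m/s × 1.944 = 16.2 knots

16.2 knots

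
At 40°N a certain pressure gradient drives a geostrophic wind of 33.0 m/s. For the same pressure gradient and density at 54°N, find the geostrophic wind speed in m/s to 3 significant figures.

With the same pressure gradient and density, V_g ∝ 1/f ∝ 1/sin φ.
V₂ = V₁ · sin φ₁ / sin φ₂ = 33.0 × sin 40° / sin 54°
V₂ = 33.0 × 0.6428/0.8090 = 26.2 m/s

26.2 m/s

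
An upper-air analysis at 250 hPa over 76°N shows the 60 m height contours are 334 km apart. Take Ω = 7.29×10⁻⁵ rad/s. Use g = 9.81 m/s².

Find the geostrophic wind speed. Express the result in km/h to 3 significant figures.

44.8 km/h

Coriolis parameter at 76°N:
f = 2Ω sin φ = 2 × 7.29×10⁻⁵ × sin 76° = 1.41×10⁻⁴ s⁻¹
Height gradient: |∂Z/∂n| = 60 m / 334000 m = 1.80×10⁻⁴
On a pressure surface, geostrophic balance gives V_g = (g/f)|∂Z/∂n|:
V_g = 9.81 × 1.80×10⁻⁴ / 1.41×10⁻⁴ = 12.5 m/s
Converting: 12.5 m/s × 3.6 = 44.8 km/h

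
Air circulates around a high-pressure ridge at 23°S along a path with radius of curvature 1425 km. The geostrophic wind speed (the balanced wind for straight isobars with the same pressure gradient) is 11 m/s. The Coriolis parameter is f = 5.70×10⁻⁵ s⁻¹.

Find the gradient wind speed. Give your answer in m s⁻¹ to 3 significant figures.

13.1 m s⁻¹

Around a high, pressure-gradient force acts outward with centrifugal, so Coriolis balances both:
fV = (1/ρ)|∂P/∂n| + V²/R  →  V² − fR·V + fR·V_g = 0
With fR = 5.70×10⁻⁵ × 1425×10³ m = 81.2 m/s:
V = [fR − √((fR)² − 4 fR V_g)]/2 = [81.2 − √(81.2² − 4×81.2×11)]/2 = 13.1 m/s
Supergeostrophic (V > V_g = 11 m/s), as expected around a high.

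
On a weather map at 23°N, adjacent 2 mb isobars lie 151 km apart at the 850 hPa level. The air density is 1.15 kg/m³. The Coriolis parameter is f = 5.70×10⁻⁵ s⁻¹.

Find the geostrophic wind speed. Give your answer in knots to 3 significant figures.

Pressure gradient: |∂P/∂n| = 200 Pa / 151000 m = 1.32×10⁻³ Pa/m
Geostrophic balance (pressure-gradient force = Coriolis force):
V_g = (1/(fρ)) |∂P/∂n| = 1.32×10⁻³ / (5.70×10⁻⁵ × 1.15) = 20.2 m/s
Converting: 20.2 m/s × 1.944 = 39.3 knots

39.3 knots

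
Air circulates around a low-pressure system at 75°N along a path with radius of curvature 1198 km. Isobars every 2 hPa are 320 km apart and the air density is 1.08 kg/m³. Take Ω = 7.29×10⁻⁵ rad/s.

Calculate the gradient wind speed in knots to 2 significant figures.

7.8 knots

Coriolis parameter at 75°N:
f = 2Ω sin φ = 2 × 7.29×10⁻⁵ × sin 75° = 1.41×10⁻⁴ s⁻¹
Pressure gradient: |∂P/∂n| = 200 Pa / 320000 m = 6.25×10⁻⁴ Pa/m
Geostrophic speed: V_g = |∂P/∂n|/(fρ) = 6.25×10⁻⁴/(1.41×10⁻⁴ × 1.08) = 4.11 m/s
Around a low, centrifugal force acts outward with Coriolis, so pressure-gradient force balances both:
(1/ρ)|∂P/∂n| = fV + V²/R  →  V² + fR·V − fR·V_g = 0
With fR = 1.41×10⁻⁴ × 1198×10³ m = 169 m/s:
V = [−fR + √((fR)² + 4 fR V_g)]/2 = [−169 + √(169² + 4×169×4.11)]/2 = 4.01 m/s
Subgeostrophic (V < V_g = 4.11 m/s), as expected around a low.
Converting: 4.01 m/s × 1.944 = 7.8 knots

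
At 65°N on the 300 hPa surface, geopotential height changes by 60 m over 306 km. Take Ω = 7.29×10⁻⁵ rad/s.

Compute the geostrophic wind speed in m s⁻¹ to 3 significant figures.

14.6 m s⁻¹

Coriolis parameter at 65°N:
f = 2Ω sin φ = 2 × 7.29×10⁻⁵ × sin 65° = 1.32×10⁻⁴ s⁻¹
Height gradient: |∂Z/∂n| = 60 m / 306000 m = 1.96×10⁻⁴
On a pressure surface, geostrophic balance gives V_g = (g/f)|∂Z/∂n|:
V_g = 9.81 × 1.96×10⁻⁴ / 1.32×10⁻⁴ = 14.6 m/s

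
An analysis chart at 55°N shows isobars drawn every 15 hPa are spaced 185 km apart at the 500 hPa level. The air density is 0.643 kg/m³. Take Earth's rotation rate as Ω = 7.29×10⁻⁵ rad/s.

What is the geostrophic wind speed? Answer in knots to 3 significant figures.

Coriolis parameter at 55°N:
f = 2Ω sin φ = 2 × 7.29×10⁻⁵ × sin 55° = 1.19×10⁻⁴ s⁻¹
Pressure gradient: |∂P/∂n| = 1500 Pa / 185000 m = 8.11×10⁻³ Pa/m
Geostrophic balance (pressure-gradient force = Coriolis force):
V_g = (1/(fρ)) |∂P/∂n| = 8.11×10⁻³ / (1.19×10⁻⁴ × 0.643) = 106 m/s
Converting: 106 m/s × 1.944 = 205 knots

205 knots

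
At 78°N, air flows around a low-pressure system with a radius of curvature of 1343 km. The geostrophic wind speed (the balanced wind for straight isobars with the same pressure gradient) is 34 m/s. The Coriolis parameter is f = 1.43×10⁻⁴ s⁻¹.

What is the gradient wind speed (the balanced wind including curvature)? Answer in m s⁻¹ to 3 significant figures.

29.5 m s⁻¹

Around a low, centrifugal force acts outward with Coriolis, so pressure-gradient force balances both:
(1/ρ)|∂P/∂n| = fV + V²/R  →  V² + fR·V − fR·V_g = 0
With fR = 1.43×10⁻⁴ × 1343×10³ m = 192 m/s:
V = [−fR + √((fR)² + 4 fR V_g)]/2 = [−192 + √(192² + 4×192×34)]/2 = 29.5 m/s
Subgeostrophic (V < V_g = 34 m/s), as expected around a low.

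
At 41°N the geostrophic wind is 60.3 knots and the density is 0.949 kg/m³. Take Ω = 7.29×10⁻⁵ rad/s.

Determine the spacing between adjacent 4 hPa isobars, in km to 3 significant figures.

Coriolis parameter at 41°N:
f = 2Ω sin φ = 2 × 7.29×10⁻⁵ × sin 41° = 9.57×10⁻⁵ s⁻¹
Wind speed in SI: 60.3 knots = 31.0 m/s
Geostrophic balance rearranged: |∂P/∂n| = f ρ V_g
|∂P/∂n| = 9.57×10⁻⁵ × 0.949 × 31.0 = 2.82×10⁻³ Pa/m
Isobar spacing: Δn = ΔP/|∂P/∂n| = 400 Pa / 2.82×10⁻³ Pa/m = 142049 m ≈ 142 km

142 km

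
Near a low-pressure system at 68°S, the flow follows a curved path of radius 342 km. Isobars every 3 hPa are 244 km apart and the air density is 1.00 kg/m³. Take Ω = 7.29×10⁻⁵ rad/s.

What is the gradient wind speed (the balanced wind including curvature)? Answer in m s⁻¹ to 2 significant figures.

Coriolis parameter at 68°S:
f = 2Ω sin φ = 2 × 7.29×10⁻⁵ × sin 68° = 1.35×10⁻⁴ s⁻¹
Pressure gradient: |∂P/∂n| = 300 Pa / 244000 m = 1.23×10⁻³ Pa/m
Geostrophic speed: V_g = |∂P/∂n|/(fρ) = 1.23×10⁻³/(1.35×10⁻⁴ × 1.00) = 9.10 m/s
Around a low, centrifugal force acts outward with Coriolis, so pressure-gradient force balances both:
(1/ρ)|∂P/∂n| = fV + V²/R  →  V² + fR·V − fR·V_g = 0
With fR = 1.35×10⁻⁴ × 342×10³ m = 46.2 m/s:
V = [−fR + √((fR)² + 4 fR V_g)]/2 = [−46.2 + √(46.2² + 4×46.2×9.1)]/2 = 7.78 m/s
Subgeostrophic (V < V_g = 9.1 m/s), as expected around a low.

7.8 m s⁻¹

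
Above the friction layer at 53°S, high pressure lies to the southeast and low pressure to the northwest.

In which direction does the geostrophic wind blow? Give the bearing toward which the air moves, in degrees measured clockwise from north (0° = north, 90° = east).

225°

The pressure-gradient force points toward the northwest (bearing 315°).
Geostrophic balance: in the Southern Hemisphere the Coriolis force deflects motion to the left, so the geostrophic wind blows 90° to the left of the pressure-gradient force (low pressure on the right).
Rotating 315° by 90° counterclockwise gives 225° — the wind blows toward the southwest.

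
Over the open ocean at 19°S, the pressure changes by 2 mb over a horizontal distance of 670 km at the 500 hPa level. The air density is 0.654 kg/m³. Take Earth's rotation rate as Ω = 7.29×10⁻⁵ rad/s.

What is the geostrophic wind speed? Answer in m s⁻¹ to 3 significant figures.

9.62 m s⁻¹

Coriolis parameter at 19°S:
f = 2Ω sin φ = 2 × 7.29×10⁻⁵ × sin 19° = 4.75×10⁻⁵ s⁻¹
Pressure gradient: |∂P/∂n| = 200 Pa / 670000 m = 2.99×10⁻⁴ Pa/m
Geostrophic balance (pressure-gradient force = Coriolis force):
V_g = (1/(fρ)) |∂P/∂n| = 2.99×10⁻⁴ / (4.75×10⁻⁵ × 0.654) = 9.62 m/s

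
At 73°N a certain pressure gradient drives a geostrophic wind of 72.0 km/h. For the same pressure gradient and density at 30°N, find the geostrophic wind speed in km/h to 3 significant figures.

138 km/h

With the same pressure gradient and density, V_g ∝ 1/f ∝ 1/sin φ.
V₂ = V₁ · sin φ₁ / sin φ₂ = 72.0 × sin 73° / sin 30°
V₂ = 72.0 × 0.9563/0.5000 = 138 km/h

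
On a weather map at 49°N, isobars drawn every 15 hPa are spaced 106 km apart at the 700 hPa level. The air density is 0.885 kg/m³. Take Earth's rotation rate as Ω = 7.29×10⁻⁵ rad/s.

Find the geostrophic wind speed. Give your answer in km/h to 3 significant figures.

523 km/h

Coriolis parameter at 49°N:
f = 2Ω sin φ = 2 × 7.29×10⁻⁵ × sin 49° = 1.10×10⁻⁴ s⁻¹
Pressure gradient: |∂P/∂n| = 1500 Pa / 106000 m = 1.42×10⁻² Pa/m
Geostrophic balance (pressure-gradient force = Coriolis force):
V_g = (1/(fρ)) |∂P/∂n| = 1.42×10⁻² / (1.10×10⁻⁴ × 0.885) = 145 m/s
Converting: 145 m/s × 3.6 = 523 km/h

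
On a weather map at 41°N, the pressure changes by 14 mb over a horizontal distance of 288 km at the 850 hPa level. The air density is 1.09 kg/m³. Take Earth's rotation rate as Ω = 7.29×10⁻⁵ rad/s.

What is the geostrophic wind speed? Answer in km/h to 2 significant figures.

Coriolis parameter at 41°N:
f = 2Ω sin φ = 2 × 7.29×10⁻⁵ × sin 41° = 9.57×10⁻⁵ s⁻¹
Pressure gradient: |∂P/∂n| = 1400 Pa / 288000 m = 4.86×10⁻³ Pa/m
Geostrophic balance (pressure-gradient force = Coriolis force):
V_g = (1/(fρ)) |∂P/∂n| = 4.86×10⁻³ / (9.57×10⁻⁵ × 1.09) = 46.6 m/s
Converting: 46.6 m/s × 3.6 = 170 km/h

170 km/h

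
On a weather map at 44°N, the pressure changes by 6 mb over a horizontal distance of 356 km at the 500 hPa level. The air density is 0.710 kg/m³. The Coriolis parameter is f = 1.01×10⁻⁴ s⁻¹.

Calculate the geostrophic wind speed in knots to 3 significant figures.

45.7 knots

Pressure gradient: |∂P/∂n| = 600 Pa / 356000 m = 1.69×10⁻³ Pa/m
Geostrophic balance (pressure-gradient force = Coriolis force):
V_g = (1/(fρ)) |∂P/∂n| = 1.69×10⁻³ / (1.01×10⁻⁴ × 0.710) = 23.5 m/s
Converting: 23.5 m/s × 1.944 = 45.7 knots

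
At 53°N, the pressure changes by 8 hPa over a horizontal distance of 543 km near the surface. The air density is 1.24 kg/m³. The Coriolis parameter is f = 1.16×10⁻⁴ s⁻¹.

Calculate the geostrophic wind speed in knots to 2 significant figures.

20 knots

Pressure gradient: |∂P/∂n| = 800 Pa / 543000 m = 1.47×10⁻³ Pa/m
Geostrophic balance (pressure-gradient force = Coriolis force):
V_g = (1/(fρ)) |∂P/∂n| = 1.47×10⁻³ / (1.16×10⁻⁴ × 1.24) = 10.2 m/s
Converting: 10.2 m/s × 1.944 = 20 knots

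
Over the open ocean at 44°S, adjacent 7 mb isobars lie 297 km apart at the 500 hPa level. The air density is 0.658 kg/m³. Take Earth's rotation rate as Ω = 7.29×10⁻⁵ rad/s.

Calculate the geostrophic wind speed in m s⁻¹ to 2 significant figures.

35 m s⁻¹

Coriolis parameter at 44°S:
f = 2Ω sin φ = 2 × 7.29×10⁻⁵ × sin 44° = 1.01×10⁻⁴ s⁻¹
Pressure gradient: |∂P/∂n| = 700 Pa / 297000 m = 2.36×10⁻³ Pa/m
Geostrophic balance (pressure-gradient force = Coriolis force):
V_g = (1/(fρ)) |∂P/∂n| = 2.36×10⁻³ / (1.01×10⁻⁴ × 0.658) = 35.4 m/s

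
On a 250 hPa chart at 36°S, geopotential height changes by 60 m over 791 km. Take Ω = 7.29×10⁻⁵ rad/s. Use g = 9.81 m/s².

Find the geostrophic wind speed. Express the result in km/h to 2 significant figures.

Coriolis parameter at 36°S:
f = 2Ω sin φ = 2 × 7.29×10⁻⁵ × sin 36° = 8.57×10⁻⁵ s⁻¹
Height gradient: |∂Z/∂n| = 60 m / 791000 m = 7.59×10⁻⁵
On a pressure surface, geostrophic balance gives V_g = (g/f)|∂Z/∂n|:
V_g = 9.81 × 7.59×10⁻⁵ / 8.57×10⁻⁵ = 8.68 m/s
Converting: 8.68 m/s × 3.6 = 31 km/h

31 km/h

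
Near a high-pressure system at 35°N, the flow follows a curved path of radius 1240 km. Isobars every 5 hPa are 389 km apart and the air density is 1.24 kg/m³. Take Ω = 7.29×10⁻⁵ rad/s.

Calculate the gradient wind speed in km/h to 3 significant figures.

51.8 km/h

Coriolis parameter at 35°N:
f = 2Ω sin φ = 2 × 7.29×10⁻⁵ × sin 35° = 8.36×10⁻⁵ s⁻¹
Pressure gradient: |∂P/∂n| = 500 Pa / 389000 m = 1.29×10⁻³ Pa/m
Geostrophic speed: V_g = |∂P/∂n|/(fρ) = 1.29×10⁻³/(8.36×10⁻⁵ × 1.24) = 12.4 m/s
Around a high, pressure-gradient force acts outward with centrifugal, so Coriolis balances both:
fV = (1/ρ)|∂P/∂n| + V²/R  →  V² − fR·V + fR·V_g = 0
With fR = 8.36×10⁻⁵ × 1240×10³ m = 104 m/s:
V = [fR − √((fR)² − 4 fR V_g)]/2 = [104 − √(104² − 4×104×12.4)]/2 = 14.4 m/s
Supergeostrophic (V > V_g = 12.4 m/s), as expected around a high.
Converting: 14.4 m/s × 3.6 = 51.8 km/h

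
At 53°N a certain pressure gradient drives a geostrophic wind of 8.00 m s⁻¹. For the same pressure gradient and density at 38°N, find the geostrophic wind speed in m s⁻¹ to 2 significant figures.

With the same pressure gradient and density, V_g ∝ 1/f ∝ 1/sin φ.
V₂ = V₁ · sin φ₁ / sin φ₂ = 8.00 × sin 53° / sin 38°
V₂ = 8.00 × 0.7986/0.6157 = 10 m s⁻¹

10 m s⁻¹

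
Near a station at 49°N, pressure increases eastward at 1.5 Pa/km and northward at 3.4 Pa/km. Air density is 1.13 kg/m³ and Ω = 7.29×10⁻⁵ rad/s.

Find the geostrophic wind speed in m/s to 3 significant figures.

Coriolis parameter at 49°N:
f = 2Ω sin φ = 2 × 7.29×10⁻⁵ × sin 49° = 1.10×10⁻⁴ s⁻¹
Component geostrophic relations (x east, y north):
u_g = −(1/(fρ)) ∂P/∂y,  v_g = (1/(fρ)) ∂P/∂x
u_g = −(3.4×10⁻³)/(1.10×10⁻⁴ × 1.13) = −27.3 m/s;  v_g = (1.5×10⁻³)/(1.10×10⁻⁴ × 1.13) = 12.1 m/s
|V_g| = √(u_g² + v_g²) = 29.9 m/s

29.9 m/s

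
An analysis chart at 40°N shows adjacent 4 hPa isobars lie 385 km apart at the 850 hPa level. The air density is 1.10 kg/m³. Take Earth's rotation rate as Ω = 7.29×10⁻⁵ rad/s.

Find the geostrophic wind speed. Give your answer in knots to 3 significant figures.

Coriolis parameter at 40°N:
f = 2Ω sin φ = 2 × 7.29×10⁻⁵ × sin 40° = 9.37×10⁻⁵ s⁻¹
Pressure gradient: |∂P/∂n| = 400 Pa / 385000 m = 1.04×10⁻³ Pa/m
Geostrophic balance (pressure-gradient force = Coriolis force):
V_g = (1/(fρ)) |∂P/∂n| = 1.04×10⁻³ / (9.37×10⁻⁵ × 1.10) = 10.1 m/s
Converting: 10.1 m/s × 1.944 = 19.6 knots

19.6 knots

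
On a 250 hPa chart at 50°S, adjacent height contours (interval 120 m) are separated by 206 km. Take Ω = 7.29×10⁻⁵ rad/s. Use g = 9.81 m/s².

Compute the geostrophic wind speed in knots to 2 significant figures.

99 knots

Coriolis parameter at 50°S:
f = 2Ω sin φ = 2 × 7.29×10⁻⁵ × sin 50° = 1.12×10⁻⁴ s⁻¹
Height gradient: |∂Z/∂n| = 120 m / 206000 m = 5.83×10⁻⁴
On a pressure surface, geostrophic balance gives V_g = (g/f)|∂Z/∂n|:
V_g = 9.81 × 5.83×10⁻⁴ / 1.12×10⁻⁴ = 51.2 m/s
Converting: 51.2 m/s × 1.944 = 99 knots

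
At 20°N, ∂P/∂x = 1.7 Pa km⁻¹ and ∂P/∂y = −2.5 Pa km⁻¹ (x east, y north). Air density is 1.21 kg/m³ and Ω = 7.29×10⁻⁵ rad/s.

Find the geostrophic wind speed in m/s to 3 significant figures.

Coriolis parameter at 20°N:
f = 2Ω sin φ = 2 × 7.29×10⁻⁵ × sin 20° = 4.99×10⁻⁵ s⁻¹
Component geostrophic relations (x east, y north):
u_g = −(1/(fρ)) ∂P/∂y,  v_g = (1/(fρ)) ∂P/∂x
u_g = −(−2.5×10⁻³)/(4.99×10⁻⁵ × 1.21) = 41.4 m/s;  v_g = (1.7×10⁻³)/(4.99×10⁻⁵ × 1.21) = 28.2 m/s
|V_g| = √(u_g² + v_g²) = 50.1 m/s

50.1 m/s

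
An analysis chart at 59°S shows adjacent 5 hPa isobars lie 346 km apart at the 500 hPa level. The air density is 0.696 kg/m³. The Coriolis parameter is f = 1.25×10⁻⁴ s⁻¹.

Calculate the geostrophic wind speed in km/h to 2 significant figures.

Pressure gradient: |∂P/∂n| = 500 Pa / 346000 m = 1.45×10⁻³ Pa/m
Geostrophic balance (pressure-gradient force = Coriolis force):
V_g = (1/(fρ)) |∂P/∂n| = 1.45×10⁻³ / (1.25×10⁻⁴ × 0.696) = 16.6 m/s
Converting: 16.6 m/s × 3.6 = 60 km/h

60 km/h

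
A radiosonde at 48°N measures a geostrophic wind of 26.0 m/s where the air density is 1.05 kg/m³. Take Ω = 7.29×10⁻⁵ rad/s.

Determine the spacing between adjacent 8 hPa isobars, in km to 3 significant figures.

Coriolis parameter at 48°N:
f = 2Ω sin φ = 2 × 7.29×10⁻⁵ × sin 48° = 1.08×10⁻⁴ s⁻¹
Geostrophic balance rearranged: |∂P/∂n| = f ρ V_g
|∂P/∂n| = 1.08×10⁻⁴ × 1.05 × 26.0 = 2.96×10⁻³ Pa/m
Isobar spacing: Δn = ΔP/|∂P/∂n| = 800 Pa / 2.96×10⁻³ Pa/m = 270456 m ≈ 270 km

270 km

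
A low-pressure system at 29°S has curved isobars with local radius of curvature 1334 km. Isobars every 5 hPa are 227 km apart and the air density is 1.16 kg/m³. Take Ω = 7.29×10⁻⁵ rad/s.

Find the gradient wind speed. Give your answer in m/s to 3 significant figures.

21.8 m/s

Coriolis parameter at 29°S:
f = 2Ω sin φ = 2 × 7.29×10⁻⁵ × sin 29° = 7.07×10⁻⁵ s⁻¹
Pressure gradient: |∂P/∂n| = 500 Pa / 227000 m = 2.20×10⁻³ Pa/m
Geostrophic speed: V_g = |∂P/∂n|/(fρ) = 2.20×10⁻³/(7.07×10⁻⁵ × 1.16) = 26.9 m/s
Around a low, centrifugal force acts outward with Coriolis, so pressure-gradient force balances both:
(1/ρ)|∂P/∂n| = fV + V²/R  →  V² + fR·V − fR·V_g = 0
With fR = 7.07×10⁻⁵ × 1334×10³ m = 94.3 m/s:
V = [−fR + √((fR)² + 4 fR V_g)]/2 = [−94.3 + √(94.3² + 4×94.3×26.9)]/2 = 21.8 m/s
Subgeostrophic (V < V_g = 26.9 m/s), as expected around a low.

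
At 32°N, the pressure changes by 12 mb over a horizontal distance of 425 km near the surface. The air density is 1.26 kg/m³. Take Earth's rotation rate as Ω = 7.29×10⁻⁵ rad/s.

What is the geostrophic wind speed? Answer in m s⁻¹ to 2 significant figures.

Coriolis parameter at 32°N:
f = 2Ω sin φ = 2 × 7.29×10⁻⁵ × sin 32° = 7.73×10⁻⁵ s⁻¹
Pressure gradient: |∂P/∂n| = 1200 Pa / 425000 m = 2.82×10⁻³ Pa/m
Geostrophic balance (pressure-gradient force = Coriolis force):
V_g = (1/(fρ)) |∂P/∂n| = 2.82×10⁻³ / (7.73×10⁻⁵ × 1.26) = 29.0 m/s

29 m s⁻¹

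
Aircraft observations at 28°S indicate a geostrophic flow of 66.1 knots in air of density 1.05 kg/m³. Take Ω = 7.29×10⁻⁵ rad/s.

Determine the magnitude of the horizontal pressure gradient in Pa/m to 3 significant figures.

2.44×10⁻³ Pa/m

Coriolis parameter at 28°S:
f = 2Ω sin φ = 2 × 7.29×10⁻⁵ × sin 28° = 6.84×10⁻⁵ s⁻¹
Wind speed in SI: 66.1 knots = 34.0 m/s
Geostrophic balance rearranged: |∂P/∂n| = f ρ V_g
|∂P/∂n| = 6.84×10⁻⁵ × 1.05 × 34.0 = 2.44×10⁻³ Pa/m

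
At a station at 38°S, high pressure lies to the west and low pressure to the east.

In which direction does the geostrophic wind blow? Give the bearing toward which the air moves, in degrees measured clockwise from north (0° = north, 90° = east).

000°

The pressure-gradient force points toward the east (bearing 090°).
Geostrophic balance: in the Southern Hemisphere the Coriolis force deflects motion to the left, so the geostrophic wind blows 90° to the left of the pressure-gradient force (low pressure on the right).
Rotating 090° by 90° counterclockwise gives 000° — the wind blows toward the north.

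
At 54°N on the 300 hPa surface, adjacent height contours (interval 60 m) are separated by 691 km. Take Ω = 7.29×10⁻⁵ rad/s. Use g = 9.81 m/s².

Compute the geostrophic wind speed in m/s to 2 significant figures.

Coriolis parameter at 54°N:
f = 2Ω sin φ = 2 × 7.29×10⁻⁵ × sin 54° = 1.18×10⁻⁴ s⁻¹
Height gradient: |∂Z/∂n| = 60 m / 691000 m = 8.68×10⁻⁵
On a pressure surface, geostrophic balance gives V_g = (g/f)|∂Z/∂n|:
V_g = 9.81 × 8.68×10⁻⁵ / 1.18×10⁻⁴ = 7.22 m/s

7.2 m/s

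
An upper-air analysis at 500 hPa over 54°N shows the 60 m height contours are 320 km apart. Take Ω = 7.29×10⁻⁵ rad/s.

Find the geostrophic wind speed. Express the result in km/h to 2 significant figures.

56 km/h

Coriolis parameter at 54°N:
f = 2Ω sin φ = 2 × 7.29×10⁻⁵ × sin 54° = 1.18×10⁻⁴ s⁻¹
Height gradient: |∂Z/∂n| = 60 m / 320000 m = 1.88×10⁻⁴
On a pressure surface, geostrophic balance gives V_g = (g/f)|∂Z/∂n|:
V_g = 9.81 × 1.88×10⁻⁴ / 1.18×10⁻⁴ = 15.6 m/s
Converting: 15.6 m/s × 3.6 = 56 km/h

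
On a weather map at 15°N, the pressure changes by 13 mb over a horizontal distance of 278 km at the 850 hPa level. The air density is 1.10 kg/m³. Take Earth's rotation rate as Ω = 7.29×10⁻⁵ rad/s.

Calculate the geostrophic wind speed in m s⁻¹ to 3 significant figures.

113 m s⁻¹

Coriolis parameter at 15°N:
f = 2Ω sin φ = 2 × 7.29×10⁻⁵ × sin 15° = 3.77×10⁻⁵ s⁻¹
Pressure gradient: |∂P/∂n| = 1300 Pa / 278000 m = 4.68×10⁻³ Pa/m
Geostrophic balance (pressure-gradient force = Coriolis force):
V_g = (1/(fρ)) |∂P/∂n| = 4.68×10⁻³ / (3.77×10⁻⁵ × 1.10) = 113 m/s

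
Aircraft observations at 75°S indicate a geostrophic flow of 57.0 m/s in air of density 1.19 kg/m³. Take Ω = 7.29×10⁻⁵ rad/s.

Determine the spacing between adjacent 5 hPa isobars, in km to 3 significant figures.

52.3 km

Coriolis parameter at 75°S:
f = 2Ω sin φ = 2 × 7.29×10⁻⁵ × sin 75° = 1.41×10⁻⁴ s⁻¹
Geostrophic balance rearranged: |∂P/∂n| = f ρ V_g
|∂P/∂n| = 1.41×10⁻⁴ × 1.19 × 57.0 = 9.55×10⁻³ Pa/m
Isobar spacing: Δn = ΔP/|∂P/∂n| = 500 Pa / 9.55×10⁻³ Pa/m = 52342 m ≈ 52.3 km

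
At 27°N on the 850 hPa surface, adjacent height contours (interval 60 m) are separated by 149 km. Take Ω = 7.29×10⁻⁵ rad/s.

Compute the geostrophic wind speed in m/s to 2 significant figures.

60 m/s

Coriolis parameter at 27°N:
f = 2Ω sin φ = 2 × 7.29×10⁻⁵ × sin 27° = 6.62×10⁻⁵ s⁻¹
Height gradient: |∂Z/∂n| = 60 m / 149000 m = 4.03×10⁻⁴
On a pressure surface, geostrophic balance gives V_g = (g/f)|∂Z/∂n|:
V_g = 9.81 × 4.03×10⁻⁴ / 6.62×10⁻⁵ = 59.7 m/s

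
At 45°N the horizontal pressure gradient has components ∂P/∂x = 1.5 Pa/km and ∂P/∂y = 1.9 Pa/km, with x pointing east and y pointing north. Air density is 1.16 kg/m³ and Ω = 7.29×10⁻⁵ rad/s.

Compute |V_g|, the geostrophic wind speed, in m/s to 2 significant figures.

20 m/s

Coriolis parameter at 45°N:
f = 2Ω sin φ = 2 × 7.29×10⁻⁵ × sin 45° = 1.03×10⁻⁴ s⁻¹
Component geostrophic relations (x east, y north):
u_g = −(1/(fρ)) ∂P/∂y,  v_g = (1/(fρ)) ∂P/∂x
u_g = −(1.9×10⁻³)/(1.03×10⁻⁴ × 1.16) = −15.9 m/s;  v_g = (1.5×10⁻³)/(1.03×10⁻⁴ × 1.16) = 12.5 m/s
|V_g| = √(u_g² + v_g²) = 20.2 m/s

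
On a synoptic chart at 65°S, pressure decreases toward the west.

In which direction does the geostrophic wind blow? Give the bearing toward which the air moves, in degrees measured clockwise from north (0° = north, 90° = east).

The pressure-gradient force points toward the west (bearing 270°).
Geostrophic balance: in the Southern Hemisphere the Coriolis force deflects motion to the left, so the geostrophic wind blows 90° to the left of the pressure-gradient force (low pressure on the right).
Rotating 270° by 90° counterclockwise gives 180° — the wind blows toward the south.

180°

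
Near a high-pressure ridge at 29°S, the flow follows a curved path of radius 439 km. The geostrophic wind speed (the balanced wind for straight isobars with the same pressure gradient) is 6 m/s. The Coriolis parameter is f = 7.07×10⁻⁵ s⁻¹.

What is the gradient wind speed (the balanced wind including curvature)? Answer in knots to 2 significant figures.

Around a high, pressure-gradient force acts outward with centrifugal, so Coriolis balances both:
fV = (1/ρ)|∂P/∂n| + V²/R  →  V² − fR·V + fR·V_g = 0
With fR = 7.07×10⁻⁵ × 439×10³ m = 31.0 m/s:
V = [fR − √((fR)² − 4 fR V_g)]/2 = [31.0 − √(31.0² − 4×31.0×6)]/2 = 8.13 m/s
Supergeostrophic (V > V_g = 6 m/s), as expected around a high.
Converting: 8.13 m/s × 1.944 = 16 knots

16 knots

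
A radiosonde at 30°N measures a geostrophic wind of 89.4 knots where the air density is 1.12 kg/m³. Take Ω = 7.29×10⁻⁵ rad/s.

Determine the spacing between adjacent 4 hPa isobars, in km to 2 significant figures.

110 km

Coriolis parameter at 30°N:
f = 2Ω sin φ = 2 × 7.29×10⁻⁵ × sin 30° = 7.29×10⁻⁵ s⁻¹
Wind speed in SI: 89.4 knots = 46.0 m/s
Geostrophic balance rearranged: |∂P/∂n| = f ρ V_g
|∂P/∂n| = 7.29×10⁻⁵ × 1.12 × 46.0 = 3.76×10⁻³ Pa/m
Isobar spacing: Δn = ΔP/|∂P/∂n| = 400 Pa / 3.76×10⁻³ Pa/m = 106522 m ≈ 110 km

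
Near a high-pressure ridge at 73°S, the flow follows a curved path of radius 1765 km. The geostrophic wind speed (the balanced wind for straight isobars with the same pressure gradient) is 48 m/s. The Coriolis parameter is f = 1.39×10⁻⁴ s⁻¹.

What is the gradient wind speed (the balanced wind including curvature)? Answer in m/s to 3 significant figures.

Around a high, pressure-gradient force acts outward with centrifugal, so Coriolis balances both:
fV = (1/ρ)|∂P/∂n| + V²/R  →  V² − fR·V + fR·V_g = 0
With fR = 1.39×10⁻⁴ × 1765×10³ m = 245 m/s:
V = [fR − √((fR)² − 4 fR V_g)]/2 = [245 − √(245² − 4×245×48)]/2 = 65.5 m/s
Supergeostrophic (V > V_g = 48 m/s), as expected around a high.

65.5 m/s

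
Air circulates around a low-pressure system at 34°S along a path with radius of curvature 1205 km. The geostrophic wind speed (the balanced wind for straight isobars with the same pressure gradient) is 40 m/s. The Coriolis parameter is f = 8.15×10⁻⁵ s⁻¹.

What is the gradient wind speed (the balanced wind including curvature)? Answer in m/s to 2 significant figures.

Around a low, centrifugal force acts outward with Coriolis, so pressure-gradient force balances both:
(1/ρ)|∂P/∂n| = fV + V²/R  →  V² + fR·V − fR·V_g = 0
With fR = 8.15×10⁻⁵ × 1205×10³ m = 98.2 m/s:
V = [−fR + √((fR)² + 4 fR V_g)]/2 = [−98.2 + √(98.2² + 4×98.2×40)]/2 = 30.5 m/s
Subgeostrophic (V < V_g = 40 m/s), as expected around a low.

31 m/s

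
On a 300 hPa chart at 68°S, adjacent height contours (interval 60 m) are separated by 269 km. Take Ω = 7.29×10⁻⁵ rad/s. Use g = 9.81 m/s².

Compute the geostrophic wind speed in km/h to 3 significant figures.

58.3 km/h

Coriolis parameter at 68°S:
f = 2Ω sin φ = 2 × 7.29×10⁻⁵ × sin 68° = 1.35×10⁻⁴ s⁻¹
Height gradient: |∂Z/∂n| = 60 m / 269000 m = 2.23×10⁻⁴
On a pressure surface, geostrophic balance gives V_g = (g/f)|∂Z/∂n|:
V_g = 9.81 × 2.23×10⁻⁴ / 1.35×10⁻⁴ = 16.2 m/s
Converting: 16.2 m/s × 3.6 = 58.3 km/h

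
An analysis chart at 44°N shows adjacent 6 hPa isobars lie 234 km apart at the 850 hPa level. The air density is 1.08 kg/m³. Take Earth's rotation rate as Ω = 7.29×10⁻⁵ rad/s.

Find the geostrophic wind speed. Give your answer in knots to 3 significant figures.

Coriolis parameter at 44°N:
f = 2Ω sin φ = 2 × 7.29×10⁻⁵ × sin 44° = 1.01×10⁻⁴ s⁻¹
Pressure gradient: |∂P/∂n| = 600 Pa / 234000 m = 2.56×10⁻³ Pa/m
Geostrophic balance (pressure-gradient force = Coriolis force):
V_g = (1/(fρ)) |∂P/∂n| = 2.56×10⁻³ / (1.01×10⁻⁴ × 1.08) = 23.4 m/s
Converting: 23.4 m/s × 1.944 = 45.6 knots

45.6 knots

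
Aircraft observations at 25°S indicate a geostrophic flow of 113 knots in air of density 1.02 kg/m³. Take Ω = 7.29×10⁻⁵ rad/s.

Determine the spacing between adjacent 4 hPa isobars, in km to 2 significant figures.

Coriolis parameter at 25°S:
f = 2Ω sin φ = 2 × 7.29×10⁻⁵ × sin 25° = 6.16×10⁻⁵ s⁻¹
Wind speed in SI: 113 knots = 58.1 m/s
Geostrophic balance rearranged: |∂P/∂n| = f ρ V_g
|∂P/∂n| = 6.16×10⁻⁵ × 1.02 × 58.1 = 3.65×10⁻³ Pa/m
Isobar spacing: Δn = ΔP/|∂P/∂n| = 400 Pa / 3.65×10⁻³ Pa/m = 109481 m ≈ 110 km

110 km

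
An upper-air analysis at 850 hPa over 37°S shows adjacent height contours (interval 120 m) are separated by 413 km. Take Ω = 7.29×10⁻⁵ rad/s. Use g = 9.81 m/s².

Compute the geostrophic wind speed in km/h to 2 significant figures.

Coriolis parameter at 37°S:
f = 2Ω sin φ = 2 × 7.29×10⁻⁵ × sin 37° = 8.77×10⁻⁵ s⁻¹
Height gradient: |∂Z/∂n| = 120 m / 413000 m = 2.91×10⁻⁴
On a pressure surface, geostrophic balance gives V_g = (g/f)|∂Z/∂n|:
V_g = 9.81 × 2.91×10⁻⁴ / 8.77×10⁻⁵ = 32.5 m/s
Converting: 32.5 m/s × 3.6 = 120 km/h

120 km/h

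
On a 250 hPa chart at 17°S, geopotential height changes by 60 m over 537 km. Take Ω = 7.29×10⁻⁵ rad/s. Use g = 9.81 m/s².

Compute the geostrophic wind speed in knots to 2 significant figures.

Coriolis parameter at 17°S:
f = 2Ω sin φ = 2 × 7.29×10⁻⁵ × sin 17° = 4.26×10⁻⁵ s⁻¹
Height gradient: |∂Z/∂n| = 60 m / 537000 m = 1.12×10⁻⁴
On a pressure surface, geostrophic balance gives V_g = (g/f)|∂Z/∂n|:
V_g = 9.81 × 1.12×10⁻⁴ / 4.26×10⁻⁵ = 25.7 m/s
Converting: 25.7 m/s × 1.944 = 50 knots

50 knots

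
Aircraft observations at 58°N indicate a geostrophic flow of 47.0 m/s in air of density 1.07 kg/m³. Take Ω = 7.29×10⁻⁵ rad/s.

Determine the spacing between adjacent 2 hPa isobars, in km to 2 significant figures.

32 km

Coriolis parameter at 58°N:
f = 2Ω sin φ = 2 × 7.29×10⁻⁵ × sin 58° = 1.24×10⁻⁴ s⁻¹
Geostrophic balance rearranged: |∂P/∂n| = f ρ V_g
|∂P/∂n| = 1.24×10⁻⁴ × 1.07 × 47.0 = 6.22×10⁻³ Pa/m
Isobar spacing: Δn = ΔP/|∂P/∂n| = 200 Pa / 6.22×10⁻³ Pa/m = 32164 m ≈ 32 km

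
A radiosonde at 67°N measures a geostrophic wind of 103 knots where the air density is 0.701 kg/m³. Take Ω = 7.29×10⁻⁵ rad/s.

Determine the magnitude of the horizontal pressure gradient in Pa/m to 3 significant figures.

4.99×10⁻³ Pa/m

Coriolis parameter at 67°N:
f = 2Ω sin φ = 2 × 7.29×10⁻⁵ × sin 67° = 1.34×10⁻⁴ s⁻¹
Wind speed in SI: 103 knots = 53.0 m/s
Geostrophic balance rearranged: |∂P/∂n| = f ρ V_g
|∂P/∂n| = 1.34×10⁻⁴ × 0.701 × 53.0 = 4.99×10⁻³ Pa/m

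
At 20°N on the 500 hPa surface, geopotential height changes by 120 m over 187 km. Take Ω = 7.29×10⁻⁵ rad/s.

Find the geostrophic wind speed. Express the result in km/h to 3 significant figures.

Coriolis parameter at 20°N:
f = 2Ω sin φ = 2 × 7.29×10⁻⁵ × sin 20° = 4.99×10⁻⁵ s⁻¹
Height gradient: |∂Z/∂n| = 120 m / 187000 m = 6.42×10⁻⁴
On a pressure surface, geostrophic balance gives V_g = (g/f)|∂Z/∂n|:
V_g = 9.81 × 6.42×10⁻⁴ / 4.99×10⁻⁵ = 126 m/s
Converting: 126 m/s × 3.6 = 454 km/h

454 km/h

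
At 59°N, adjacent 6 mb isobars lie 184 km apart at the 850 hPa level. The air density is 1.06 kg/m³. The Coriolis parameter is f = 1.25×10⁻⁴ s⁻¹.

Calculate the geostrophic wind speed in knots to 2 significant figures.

Pressure gradient: |∂P/∂n| = 600 Pa / 184000 m = 3.26×10⁻³ Pa/m
Geostrophic balance (pressure-gradient force = Coriolis force):
V_g = (1/(fρ)) |∂P/∂n| = 3.26×10⁻³ / (1.25×10⁻⁴ × 1.06) = 24.6 m/s
Converting: 24.6 m/s × 1.944 = 48 knots

48 knots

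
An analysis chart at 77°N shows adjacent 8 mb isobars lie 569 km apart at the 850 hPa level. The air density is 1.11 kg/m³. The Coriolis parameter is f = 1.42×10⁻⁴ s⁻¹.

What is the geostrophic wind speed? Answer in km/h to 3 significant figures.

32.1 km/h

Pressure gradient: |∂P/∂n| = 800 Pa / 569000 m = 1.41×10⁻³ Pa/m
Geostrophic balance (pressure-gradient force = Coriolis force):
V_g = (1/(fρ)) |∂P/∂n| = 1.41×10⁻³ / (1.42×10⁻⁴ × 1.11) = 8.92 m/s
Converting: 8.92 m/s × 3.6 = 32.1 km/h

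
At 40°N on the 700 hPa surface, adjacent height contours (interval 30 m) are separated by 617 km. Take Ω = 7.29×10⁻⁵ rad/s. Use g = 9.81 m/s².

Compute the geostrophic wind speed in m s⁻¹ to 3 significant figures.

Coriolis parameter at 40°N:
f = 2Ω sin φ = 2 × 7.29×10⁻⁵ × sin 40° = 9.37×10⁻⁵ s⁻¹
Height gradient: |∂Z/∂n| = 30 m / 617000 m = 4.86×10⁻⁵
On a pressure surface, geostrophic balance gives V_g = (g/f)|∂Z/∂n|:
V_g = 9.81 × 4.86×10⁻⁵ / 9.37×10⁻⁵ = 5.09 m/s

5.09 m s⁻¹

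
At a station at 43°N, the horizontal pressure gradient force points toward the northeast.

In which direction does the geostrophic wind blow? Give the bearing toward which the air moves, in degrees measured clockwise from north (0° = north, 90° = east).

135°

The pressure-gradient force points toward the northeast (bearing 045°).
Geostrophic balance: in the Northern Hemisphere the Coriolis force deflects motion to the right, so the geostrophic wind blows 90° to the right of the pressure-gradient force (low pressure on the left).
Rotating 045° by 90° clockwise gives 135° — the wind blows toward the southeast.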